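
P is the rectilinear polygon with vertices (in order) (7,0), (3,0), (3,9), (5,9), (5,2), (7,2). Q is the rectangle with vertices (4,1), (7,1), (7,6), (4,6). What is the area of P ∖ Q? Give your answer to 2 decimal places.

15.00

|P| = 22, |P∩Q| = 7.
|P ∖ Q| = |P| − |P∩Q| = 22 − 7 = 15.00.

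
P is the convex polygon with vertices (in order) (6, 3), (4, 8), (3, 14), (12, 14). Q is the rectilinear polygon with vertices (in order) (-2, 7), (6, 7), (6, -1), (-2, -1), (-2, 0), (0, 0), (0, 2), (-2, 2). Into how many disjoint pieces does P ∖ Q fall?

P ∖ Q is a single connected region.

1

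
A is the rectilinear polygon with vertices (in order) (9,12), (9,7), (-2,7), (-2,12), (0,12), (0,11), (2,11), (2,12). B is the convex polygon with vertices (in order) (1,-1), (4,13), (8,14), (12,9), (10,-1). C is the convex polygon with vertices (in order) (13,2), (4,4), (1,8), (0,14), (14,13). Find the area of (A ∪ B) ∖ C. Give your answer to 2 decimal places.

|A ∪ B| = 143.25.
|(A ∪ B) ∩ C| = 87.4413.
|(A ∪ B) ∖ C| = 143.25 − 87.4413 = 55.81.

55.81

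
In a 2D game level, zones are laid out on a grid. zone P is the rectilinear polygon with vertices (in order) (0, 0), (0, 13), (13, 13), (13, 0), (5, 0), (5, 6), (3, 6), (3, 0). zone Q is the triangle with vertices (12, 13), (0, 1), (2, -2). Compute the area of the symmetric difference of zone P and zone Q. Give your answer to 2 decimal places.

148.17

|zone P| = 157, |zone Q| = 30, |zone P∩zone Q| = 19.4167.
|zone P △ zone Q| = |zone P| + |zone Q| − 2·|zone P∩zone Q| = 157 + 30 − 38.8333 = 148.17.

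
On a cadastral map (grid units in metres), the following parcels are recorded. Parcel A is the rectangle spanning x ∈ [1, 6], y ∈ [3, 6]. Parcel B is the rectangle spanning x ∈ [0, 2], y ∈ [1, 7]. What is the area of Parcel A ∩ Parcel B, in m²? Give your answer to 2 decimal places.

3.00

|Parcel A∩Parcel B|: x∈[1,2], y∈[3,6] → 1·3 = 3.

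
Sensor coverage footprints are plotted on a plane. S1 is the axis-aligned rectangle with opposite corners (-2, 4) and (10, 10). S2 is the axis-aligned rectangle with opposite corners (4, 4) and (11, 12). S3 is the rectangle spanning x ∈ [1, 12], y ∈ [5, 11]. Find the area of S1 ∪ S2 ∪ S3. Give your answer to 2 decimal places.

By inclusion–exclusion:
Individual areas: |S1| = 72, |S2| = 56, |S3| = 66.
|S1∩S2|: x∈[4,10], y∈[4,10] → 6·6 = 36.
|S1∩S3|: x∈[1,10], y∈[5,10] → 9·5 = 45.
|S2∩S3|: x∈[4,11], y∈[5,11] → 7·6 = 42.
|S1∩S2∩S3| = 30.
|S1 ∪ S2 ∪ S3| = 194 − 123 + 30 = 101.00.

101.00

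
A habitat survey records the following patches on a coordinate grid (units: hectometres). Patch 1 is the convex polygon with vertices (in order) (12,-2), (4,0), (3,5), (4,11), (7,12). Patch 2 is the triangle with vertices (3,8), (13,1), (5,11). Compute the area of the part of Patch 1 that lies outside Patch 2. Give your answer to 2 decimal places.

|Patch 1| = 73, |Patch 1∩Patch 2| = 18.8296.
|Patch 1 ∖ Patch 2| = |Patch 1| − |Patch 1∩Patch 2| = 73 − 18.8296 = 54.17.

54.17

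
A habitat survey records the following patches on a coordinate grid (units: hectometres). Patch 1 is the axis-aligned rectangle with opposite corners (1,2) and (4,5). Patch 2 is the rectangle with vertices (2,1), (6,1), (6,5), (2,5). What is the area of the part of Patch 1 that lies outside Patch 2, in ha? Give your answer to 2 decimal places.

|Patch 1∩Patch 2|: x∈[2,4], y∈[2,5] → 2·3 = 6.
|Patch 1| = 9.
|Patch 1 ∖ Patch 2| = |Patch 1| − |Patch 1∩Patch 2| = 9 − 6 = 3.00.

3.00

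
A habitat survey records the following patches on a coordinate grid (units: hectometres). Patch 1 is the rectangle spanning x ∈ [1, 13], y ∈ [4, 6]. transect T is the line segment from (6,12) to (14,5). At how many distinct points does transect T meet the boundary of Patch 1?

The segment meets the boundary at (13,5.875), (12.857,6).

2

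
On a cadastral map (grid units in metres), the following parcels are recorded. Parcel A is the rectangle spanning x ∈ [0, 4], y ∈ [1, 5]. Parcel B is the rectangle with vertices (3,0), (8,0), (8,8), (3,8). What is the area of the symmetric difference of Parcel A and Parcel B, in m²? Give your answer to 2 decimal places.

48.00

|Parcel A∩Parcel B|: x∈[3,4], y∈[1,5] → 1·4 = 4.
|Parcel A △ Parcel B| = |Parcel A| + |Parcel B| − 2·|Parcel A∩Parcel B| = 16 + 40 − 8 = 48.00.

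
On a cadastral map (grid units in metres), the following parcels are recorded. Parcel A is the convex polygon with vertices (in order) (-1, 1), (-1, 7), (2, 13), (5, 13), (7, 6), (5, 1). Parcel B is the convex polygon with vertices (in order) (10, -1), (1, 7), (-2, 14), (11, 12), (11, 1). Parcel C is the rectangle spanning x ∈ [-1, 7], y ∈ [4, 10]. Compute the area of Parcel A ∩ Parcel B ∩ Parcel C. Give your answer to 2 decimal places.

The intersection is the polygon with vertices (7,6), (6.2,4), (4.375,4), (1,7), (0.077,9.154), (0.5,10), (5.857,10).
By the shoelace formula its area is 29.45.

29.45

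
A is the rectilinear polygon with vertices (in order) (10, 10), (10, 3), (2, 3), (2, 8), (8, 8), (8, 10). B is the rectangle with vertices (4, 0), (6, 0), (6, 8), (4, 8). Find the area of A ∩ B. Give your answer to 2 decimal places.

10.00

The intersection is the polygon with vertices (4,3), (4,8), (6,8), (6,3).
By the shoelace formula its area is 10.00.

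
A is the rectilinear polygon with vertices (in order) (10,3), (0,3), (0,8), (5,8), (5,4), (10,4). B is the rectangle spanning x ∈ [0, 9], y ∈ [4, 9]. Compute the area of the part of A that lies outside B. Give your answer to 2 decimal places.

10.00

|A| = 30, |A∩B| = 20.
|A ∖ B| = |A| − |A∩B| = 30 − 20 = 10.00.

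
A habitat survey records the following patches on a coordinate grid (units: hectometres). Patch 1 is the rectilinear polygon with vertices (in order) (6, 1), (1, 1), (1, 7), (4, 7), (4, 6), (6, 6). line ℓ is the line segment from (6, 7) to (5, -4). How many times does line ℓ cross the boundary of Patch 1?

The segment meets the boundary at (5.455,1), (5.909,6).

2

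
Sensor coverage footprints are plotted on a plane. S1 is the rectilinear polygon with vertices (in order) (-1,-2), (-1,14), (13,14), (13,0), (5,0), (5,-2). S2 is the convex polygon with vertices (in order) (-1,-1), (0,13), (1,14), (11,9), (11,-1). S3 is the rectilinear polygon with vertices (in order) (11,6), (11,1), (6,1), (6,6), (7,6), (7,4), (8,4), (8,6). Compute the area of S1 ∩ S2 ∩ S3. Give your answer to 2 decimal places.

23.00

The intersection is the polygon with vertices (11,1), (6,1), (6,6), (7,6), (7,4), (8,4), (8,6), (11,6).
By the shoelace formula its area is 23.00.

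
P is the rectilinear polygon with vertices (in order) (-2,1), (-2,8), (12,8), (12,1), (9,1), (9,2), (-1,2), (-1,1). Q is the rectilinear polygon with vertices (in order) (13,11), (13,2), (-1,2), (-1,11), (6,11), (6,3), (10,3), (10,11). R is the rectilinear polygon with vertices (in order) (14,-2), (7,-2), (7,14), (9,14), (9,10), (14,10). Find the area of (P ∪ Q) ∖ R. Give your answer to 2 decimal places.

79.00

|P ∪ Q| = 124.
|(P ∪ Q) ∩ R| = 45.
|(P ∪ Q) ∖ R| = 124 − 45 = 79.00.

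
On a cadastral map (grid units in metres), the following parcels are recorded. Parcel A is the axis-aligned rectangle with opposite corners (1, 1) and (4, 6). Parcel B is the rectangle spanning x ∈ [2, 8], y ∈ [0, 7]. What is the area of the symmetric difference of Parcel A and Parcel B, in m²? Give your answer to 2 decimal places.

37.00

|Parcel A∩Parcel B|: x∈[2,4], y∈[1,6] → 2·5 = 10.
|Parcel A △ Parcel B| = |Parcel A| + |Parcel B| − 2·|Parcel A∩Parcel B| = 15 + 42 − 20 = 37.00.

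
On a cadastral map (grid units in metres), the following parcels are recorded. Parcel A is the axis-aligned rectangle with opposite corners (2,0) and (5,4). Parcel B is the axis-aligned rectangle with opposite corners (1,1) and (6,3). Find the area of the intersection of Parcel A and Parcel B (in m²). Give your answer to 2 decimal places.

|Parcel A∩Parcel B|: x∈[2,5], y∈[1,3] → 3·2 = 6.

6.00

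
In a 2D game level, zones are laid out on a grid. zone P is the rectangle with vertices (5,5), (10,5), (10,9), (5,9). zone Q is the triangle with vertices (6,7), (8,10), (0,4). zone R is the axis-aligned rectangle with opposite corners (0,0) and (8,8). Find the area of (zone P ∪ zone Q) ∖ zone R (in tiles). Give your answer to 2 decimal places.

11.33

|zone P ∪ zone Q| = 23.4583.
|(zone P ∪ zone Q) ∩ zone R| = 12.125.
|(zone P ∪ zone Q) ∖ zone R| = 23.4583 − 12.125 = 11.33.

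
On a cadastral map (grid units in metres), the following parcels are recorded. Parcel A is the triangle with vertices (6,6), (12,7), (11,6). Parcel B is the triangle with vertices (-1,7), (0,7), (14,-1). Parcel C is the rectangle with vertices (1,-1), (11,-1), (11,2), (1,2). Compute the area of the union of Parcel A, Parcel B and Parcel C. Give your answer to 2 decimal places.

36.11

By inclusion–exclusion:
Individual areas: |Parcel A| = 2.5, |Parcel B| = 4, |Parcel C| = 30.
|Parcel A∩Parcel B| = 0.
|Parcel A∩Parcel C| = 0.
|Parcel B∩Parcel C| = 0.3911.
|Parcel A∩Parcel B∩Parcel C| = 0.
|Parcel A ∪ Parcel B ∪ Parcel C| = 36.5 − 0.3911 + 0 = 36.11.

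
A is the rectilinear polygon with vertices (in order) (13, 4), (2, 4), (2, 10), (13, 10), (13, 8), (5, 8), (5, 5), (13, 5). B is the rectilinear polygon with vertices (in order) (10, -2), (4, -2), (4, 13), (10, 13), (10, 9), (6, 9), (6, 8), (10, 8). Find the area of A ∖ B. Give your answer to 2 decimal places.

25.00

|A| = 42, |A∩B| = 17.
|A ∖ B| = |A| − |A∩B| = 42 − 17 = 25.00.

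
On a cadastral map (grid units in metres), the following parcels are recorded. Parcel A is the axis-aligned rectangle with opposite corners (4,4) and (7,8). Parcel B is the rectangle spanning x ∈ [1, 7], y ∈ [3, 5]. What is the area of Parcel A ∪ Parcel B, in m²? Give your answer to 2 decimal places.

By inclusion–exclusion:
Individual areas: |Parcel A| = 12, |Parcel B| = 12.
|Parcel A∩Parcel B|: x∈[4,7], y∈[4,5] → 3·1 = 3.
|Parcel A ∪ Parcel B| = 24 − 3 = 21.00.

21.00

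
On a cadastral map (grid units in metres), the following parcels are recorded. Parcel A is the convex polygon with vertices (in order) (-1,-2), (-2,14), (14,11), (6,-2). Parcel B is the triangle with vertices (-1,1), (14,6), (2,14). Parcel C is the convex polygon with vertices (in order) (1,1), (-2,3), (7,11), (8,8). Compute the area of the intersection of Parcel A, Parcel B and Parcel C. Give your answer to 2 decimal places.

The intersection is the polygon with vertices (7.143,10.571), (8,8), (2,2), (0.333,1.444), (-0.733,2.156), (-0.161,4.634), (6.786,10.809).
By the shoelace formula its area is 32.57.

32.57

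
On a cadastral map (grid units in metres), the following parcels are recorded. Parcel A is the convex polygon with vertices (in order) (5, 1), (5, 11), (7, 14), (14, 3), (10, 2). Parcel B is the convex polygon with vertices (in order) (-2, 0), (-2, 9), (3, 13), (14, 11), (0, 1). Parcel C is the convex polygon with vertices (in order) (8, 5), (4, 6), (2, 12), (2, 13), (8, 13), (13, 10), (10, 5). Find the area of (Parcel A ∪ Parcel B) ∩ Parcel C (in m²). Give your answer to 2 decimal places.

58.09

|Parcel A ∪ Parcel B| = 142.5319.
|(Parcel A ∪ Parcel B) ∩ Parcel C| = 58.09.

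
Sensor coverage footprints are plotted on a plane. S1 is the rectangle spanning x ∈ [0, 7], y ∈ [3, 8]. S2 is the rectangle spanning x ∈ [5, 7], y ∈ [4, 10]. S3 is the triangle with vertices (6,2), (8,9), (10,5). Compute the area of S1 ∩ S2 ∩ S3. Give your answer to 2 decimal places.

The intersection is the polygon with vertices (6.571,4), (7,5.5), (7,4).
By the shoelace formula its area is 0.32.

0.32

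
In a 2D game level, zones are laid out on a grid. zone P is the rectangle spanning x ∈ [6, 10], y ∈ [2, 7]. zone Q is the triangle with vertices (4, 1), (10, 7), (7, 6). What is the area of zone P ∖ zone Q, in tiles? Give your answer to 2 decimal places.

15.33

|zone P| = 20, |zone P∩zone Q| = 4.6667.
|zone P ∖ zone Q| = |zone P| − |zone P∩zone Q| = 20 − 4.6667 = 15.33.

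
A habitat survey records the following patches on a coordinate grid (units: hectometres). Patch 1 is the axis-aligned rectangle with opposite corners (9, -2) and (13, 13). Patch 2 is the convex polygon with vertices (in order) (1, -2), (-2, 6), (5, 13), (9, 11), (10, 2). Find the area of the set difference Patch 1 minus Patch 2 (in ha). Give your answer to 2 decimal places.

|Patch 1| = 60, |Patch 1∩Patch 2| = 4.7222.
|Patch 1 ∖ Patch 2| = |Patch 1| − |Patch 1∩Patch 2| = 60 − 4.7222 = 55.28.

55.28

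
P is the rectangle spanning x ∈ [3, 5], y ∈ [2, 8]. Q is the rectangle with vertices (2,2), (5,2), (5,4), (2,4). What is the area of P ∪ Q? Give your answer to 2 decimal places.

14.00

By inclusion–exclusion:
Individual areas: |P| = 12, |Q| = 6.
|P∩Q|: x∈[3,5], y∈[2,4] → 2·2 = 4.
|P ∪ Q| = 18 − 4 = 14.00.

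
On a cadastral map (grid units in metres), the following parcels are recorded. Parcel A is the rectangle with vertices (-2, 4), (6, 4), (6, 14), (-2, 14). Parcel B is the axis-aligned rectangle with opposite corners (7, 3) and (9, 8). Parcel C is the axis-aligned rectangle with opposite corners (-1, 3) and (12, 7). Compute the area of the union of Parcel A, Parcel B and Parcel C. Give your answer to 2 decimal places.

By inclusion–exclusion:
Individual areas: |Parcel A| = 80, |Parcel B| = 10, |Parcel C| = 52.
|Parcel A∩Parcel B| = 0 (no overlap).
|Parcel A∩Parcel C|: x∈[-1,6], y∈[4,7] → 7·3 = 21.
|Parcel B∩Parcel C|: x∈[7,9], y∈[3,7] → 2·4 = 8.
|Parcel A∩Parcel B∩Parcel C| = 0.
|Parcel A ∪ Parcel B ∪ Parcel C| = 142 − 29 + 0 = 113.00.

113.00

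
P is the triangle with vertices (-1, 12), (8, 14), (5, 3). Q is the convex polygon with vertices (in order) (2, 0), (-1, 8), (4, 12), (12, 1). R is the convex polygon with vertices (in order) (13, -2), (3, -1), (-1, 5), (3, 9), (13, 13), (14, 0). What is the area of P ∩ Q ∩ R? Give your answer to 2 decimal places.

17.17

The intersection is the polygon with vertices (1.8,7.8), (3,9), (5.465,9.986), (6.512,8.546), (5,3).
By the shoelace formula its area is 17.17.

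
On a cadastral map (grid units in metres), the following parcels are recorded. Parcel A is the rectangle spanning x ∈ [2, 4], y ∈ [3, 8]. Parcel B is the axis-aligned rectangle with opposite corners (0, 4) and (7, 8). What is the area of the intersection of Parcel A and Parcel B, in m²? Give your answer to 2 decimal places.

8.00

|Parcel A∩Parcel B|: x∈[2,4], y∈[4,8] → 2·4 = 8.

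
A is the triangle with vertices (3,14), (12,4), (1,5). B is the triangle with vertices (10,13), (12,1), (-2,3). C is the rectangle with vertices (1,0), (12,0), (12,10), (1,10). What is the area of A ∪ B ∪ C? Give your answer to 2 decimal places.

129.51

By inclusion–exclusion:
Individual areas: |A| = 50.5, |B| = 82, |C| = 110.
|A∩B| = 31.9665.
|A∩C| = 41.5222.
|B∩C| = 71.4571.
|A∩B∩C| = 31.957.
|A ∪ B ∪ C| = 242.5 − 144.9459 + 31.957 = 129.51.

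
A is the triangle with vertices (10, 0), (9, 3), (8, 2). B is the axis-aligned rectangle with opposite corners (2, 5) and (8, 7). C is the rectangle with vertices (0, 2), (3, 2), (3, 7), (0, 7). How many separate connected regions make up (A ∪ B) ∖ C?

2

(A ∪ B) ∖ C splits into 2 disjoint pieces (area 2, area 10).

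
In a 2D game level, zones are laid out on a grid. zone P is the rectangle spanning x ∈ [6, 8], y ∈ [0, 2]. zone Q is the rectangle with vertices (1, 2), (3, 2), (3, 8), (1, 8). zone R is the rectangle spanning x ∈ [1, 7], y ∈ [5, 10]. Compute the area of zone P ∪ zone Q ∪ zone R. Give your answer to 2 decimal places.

40.00

By inclusion–exclusion:
Individual areas: |zone P| = 4, |zone Q| = 12, |zone R| = 30.
|zone P∩zone Q| = 0 (no overlap).
|zone P∩zone R| = 0 (no overlap).
|zone Q∩zone R|: x∈[1,3], y∈[5,8] → 2·3 = 6.
|zone P∩zone Q∩zone R| = 0.
|zone P ∪ zone Q ∪ zone R| = 46 − 6 + 0 = 40.00.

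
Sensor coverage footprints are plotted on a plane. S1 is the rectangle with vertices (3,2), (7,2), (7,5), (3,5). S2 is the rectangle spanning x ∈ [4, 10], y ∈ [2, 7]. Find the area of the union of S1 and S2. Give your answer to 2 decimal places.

By inclusion–exclusion:
Individual areas: |S1| = 12, |S2| = 30.
|S1∩S2|: x∈[4,7], y∈[2,5] → 3·3 = 9.
|S1 ∪ S2| = 42 − 9 = 33.00.

33.00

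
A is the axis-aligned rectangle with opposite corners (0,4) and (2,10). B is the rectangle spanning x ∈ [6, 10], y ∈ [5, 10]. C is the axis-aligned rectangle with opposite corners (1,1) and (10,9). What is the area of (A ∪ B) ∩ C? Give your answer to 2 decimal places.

21.00

|A ∪ B| = 32.
|(A ∪ B) ∩ C| = 21.00.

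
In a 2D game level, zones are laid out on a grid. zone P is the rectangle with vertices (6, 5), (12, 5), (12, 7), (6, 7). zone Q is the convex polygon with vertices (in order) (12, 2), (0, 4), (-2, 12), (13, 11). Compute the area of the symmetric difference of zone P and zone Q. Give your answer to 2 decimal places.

102.00

|zone P| = 12, |zone Q| = 114, |zone P∩zone Q| = 12.
|zone P △ zone Q| = |zone P| + |zone Q| − 2·|zone P∩zone Q| = 12 + 114 − 24 = 102.00.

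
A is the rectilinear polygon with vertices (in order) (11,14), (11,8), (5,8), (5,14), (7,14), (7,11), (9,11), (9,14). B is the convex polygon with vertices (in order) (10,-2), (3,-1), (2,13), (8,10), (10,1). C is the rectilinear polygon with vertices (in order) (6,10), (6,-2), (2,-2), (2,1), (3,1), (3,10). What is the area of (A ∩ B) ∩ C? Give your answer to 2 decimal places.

2.00

The region (A ∩ B) ∩ C is the polygon with vertices (5,10), (6,10), (6,8), (5,8).
By the shoelace formula its area is 2.00.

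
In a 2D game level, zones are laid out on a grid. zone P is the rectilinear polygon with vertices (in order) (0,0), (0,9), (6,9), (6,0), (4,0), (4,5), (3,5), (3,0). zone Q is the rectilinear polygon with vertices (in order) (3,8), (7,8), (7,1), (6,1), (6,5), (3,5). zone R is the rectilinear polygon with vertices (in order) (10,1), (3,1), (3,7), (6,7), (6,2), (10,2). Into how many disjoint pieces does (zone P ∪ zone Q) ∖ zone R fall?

2

(zone P ∪ zone Q) ∖ zone R splits into 2 disjoint pieces (area 39, area 2).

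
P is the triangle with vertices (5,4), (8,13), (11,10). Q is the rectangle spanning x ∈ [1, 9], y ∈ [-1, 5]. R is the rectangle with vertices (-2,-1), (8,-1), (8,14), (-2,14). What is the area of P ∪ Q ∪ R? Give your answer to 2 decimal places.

165.00

By inclusion–exclusion:
Individual areas: |P| = 18, |Q| = 48, |R| = 150.
|P∩Q| = 0.3333.
|P∩R| = 9.
|Q∩R|: x∈[1,8], y∈[-1,5] → 7·6 = 42.
|P∩Q∩R| = 0.3333.
|P ∪ Q ∪ R| = 216 − 51.3333 + 0.3333 = 165.00.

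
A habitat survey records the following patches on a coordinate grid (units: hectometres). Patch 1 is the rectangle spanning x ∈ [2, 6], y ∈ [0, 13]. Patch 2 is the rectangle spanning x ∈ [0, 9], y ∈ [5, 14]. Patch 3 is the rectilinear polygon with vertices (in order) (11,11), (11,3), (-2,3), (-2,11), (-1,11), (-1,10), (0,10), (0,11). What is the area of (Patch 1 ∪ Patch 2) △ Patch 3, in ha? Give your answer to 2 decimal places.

80.00

|Patch 1 ∪ Patch 2| = 101.
|(Patch 1 ∪ Patch 2) ∩ Patch 3| = 62.
|(Patch 1 ∪ Patch 2) △ Patch 3| = 101 + 103 − 124 = 80.00.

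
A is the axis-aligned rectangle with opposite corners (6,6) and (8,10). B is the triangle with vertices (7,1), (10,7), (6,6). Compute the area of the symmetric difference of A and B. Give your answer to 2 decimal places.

|A| = 8, |B| = 10.5, |A∩B| = 0.5.
|A △ B| = |A| + |B| − 2·|A∩B| = 8 + 10.5 − 1 = 17.50.

17.50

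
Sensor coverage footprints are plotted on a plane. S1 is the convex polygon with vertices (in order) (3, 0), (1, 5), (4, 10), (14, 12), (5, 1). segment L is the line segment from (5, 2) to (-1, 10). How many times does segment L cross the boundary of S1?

1

The segment meets the boundary at (1.778,6.296).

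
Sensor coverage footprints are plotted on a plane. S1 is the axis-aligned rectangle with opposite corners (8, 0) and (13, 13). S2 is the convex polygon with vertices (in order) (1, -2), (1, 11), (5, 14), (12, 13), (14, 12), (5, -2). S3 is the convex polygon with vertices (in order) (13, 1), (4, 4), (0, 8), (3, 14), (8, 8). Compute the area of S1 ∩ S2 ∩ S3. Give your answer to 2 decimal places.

4.81

The intersection is the polygon with vertices (8,2.667), (8,8), (9.805,5.474).
By the shoelace formula its area is 4.81.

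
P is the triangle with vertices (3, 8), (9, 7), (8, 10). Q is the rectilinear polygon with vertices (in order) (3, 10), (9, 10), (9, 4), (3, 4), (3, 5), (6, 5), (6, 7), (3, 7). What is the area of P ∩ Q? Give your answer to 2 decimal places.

The intersection is the polygon with vertices (3,8), (8,10), (9,7).
By the shoelace formula its area is 8.50.

8.50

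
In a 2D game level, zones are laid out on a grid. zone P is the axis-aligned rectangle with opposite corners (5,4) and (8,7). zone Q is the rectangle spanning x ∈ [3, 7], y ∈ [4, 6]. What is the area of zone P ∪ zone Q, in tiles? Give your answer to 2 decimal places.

By inclusion–exclusion:
Individual areas: |zone P| = 9, |zone Q| = 8.
|zone P∩zone Q|: x∈[5,7], y∈[4,6] → 2·2 = 4.
|zone P ∪ zone Q| = 17 − 4 = 13.00.

13.00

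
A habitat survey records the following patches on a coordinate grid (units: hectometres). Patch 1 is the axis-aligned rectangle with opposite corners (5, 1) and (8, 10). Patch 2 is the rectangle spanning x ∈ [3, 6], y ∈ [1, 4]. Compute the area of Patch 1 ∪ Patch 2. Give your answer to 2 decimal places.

33.00

By inclusion–exclusion:
Individual areas: |Patch 1| = 27, |Patch 2| = 9.
|Patch 1∩Patch 2|: x∈[5,6], y∈[1,4] → 1·3 = 3.
|Patch 1 ∪ Patch 2| = 36 − 3 = 33.00.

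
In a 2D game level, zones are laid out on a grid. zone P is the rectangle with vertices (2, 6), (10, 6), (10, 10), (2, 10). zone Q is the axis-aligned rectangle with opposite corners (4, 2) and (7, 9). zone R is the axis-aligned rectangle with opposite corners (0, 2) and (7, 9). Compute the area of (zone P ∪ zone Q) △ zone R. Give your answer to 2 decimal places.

39.00

|zone P ∪ zone Q| = 44.
|(zone P ∪ zone Q) ∩ zone R| = 27.
|(zone P ∪ zone Q) △ zone R| = 44 + 49 − 54 = 39.00.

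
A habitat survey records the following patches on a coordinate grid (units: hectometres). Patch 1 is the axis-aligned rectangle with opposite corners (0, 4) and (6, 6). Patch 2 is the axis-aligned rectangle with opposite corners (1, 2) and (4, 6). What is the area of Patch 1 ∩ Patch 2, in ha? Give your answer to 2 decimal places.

6.00

|Patch 1∩Patch 2|: x∈[1,4], y∈[4,6] → 3·2 = 6.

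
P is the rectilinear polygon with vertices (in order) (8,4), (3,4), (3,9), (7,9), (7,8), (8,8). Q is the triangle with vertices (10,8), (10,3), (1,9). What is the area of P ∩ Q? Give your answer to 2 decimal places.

The intersection is the polygon with vertices (3,8.778), (7,8.333), (7,8), (8,8), (8,4.333), (3,7.667).
By the shoelace formula its area is 12.22.

12.22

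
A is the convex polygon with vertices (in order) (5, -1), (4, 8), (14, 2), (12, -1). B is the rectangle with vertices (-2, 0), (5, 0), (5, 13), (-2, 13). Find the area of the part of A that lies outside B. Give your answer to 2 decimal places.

|A| = 52.5, |A∩B| = 4.1444.
|A ∖ B| = |A| − |A∩B| = 52.5 − 4.1444 = 48.36.

48.36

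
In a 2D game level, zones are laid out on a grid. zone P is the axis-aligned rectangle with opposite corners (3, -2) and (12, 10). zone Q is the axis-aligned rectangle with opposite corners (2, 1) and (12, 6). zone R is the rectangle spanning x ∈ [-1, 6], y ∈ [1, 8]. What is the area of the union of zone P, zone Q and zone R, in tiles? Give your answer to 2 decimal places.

136.00

By inclusion–exclusion:
Individual areas: |zone P| = 108, |zone Q| = 50, |zone R| = 49.
|zone P∩zone Q|: x∈[3,12], y∈[1,6] → 9·5 = 45.
|zone P∩zone R|: x∈[3,6], y∈[1,8] → 3·7 = 21.
|zone Q∩zone R|: x∈[2,6], y∈[1,6] → 4·5 = 20.
|zone P∩zone Q∩zone R| = 15.
|zone P ∪ zone Q ∪ zone R| = 207 − 86 + 15 = 136.00.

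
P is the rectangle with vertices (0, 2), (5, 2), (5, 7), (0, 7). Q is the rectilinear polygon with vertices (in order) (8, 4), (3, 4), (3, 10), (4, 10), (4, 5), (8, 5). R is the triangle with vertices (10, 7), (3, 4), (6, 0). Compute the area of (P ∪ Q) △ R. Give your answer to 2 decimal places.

|P ∪ Q| = 31.
|(P ∪ Q) ∩ R| = 6.3333.
|(P ∪ Q) △ R| = 31 + 18.5 − 12.6667 = 36.83.

36.83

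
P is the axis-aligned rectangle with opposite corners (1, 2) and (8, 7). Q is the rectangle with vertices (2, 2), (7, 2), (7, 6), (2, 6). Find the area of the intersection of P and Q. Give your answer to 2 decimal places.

|P∩Q|: x∈[2,7], y∈[2,6] → 5·4 = 20.

20.00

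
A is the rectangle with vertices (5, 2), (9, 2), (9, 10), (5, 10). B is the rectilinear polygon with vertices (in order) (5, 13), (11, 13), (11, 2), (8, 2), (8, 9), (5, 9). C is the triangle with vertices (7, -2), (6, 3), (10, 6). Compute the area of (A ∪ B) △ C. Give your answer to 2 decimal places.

|A ∪ B| = 66.
|(A ∪ B) ∩ C| = 6.9.
|(A ∪ B) △ C| = 66 + 11.5 − 13.8 = 63.70.

63.70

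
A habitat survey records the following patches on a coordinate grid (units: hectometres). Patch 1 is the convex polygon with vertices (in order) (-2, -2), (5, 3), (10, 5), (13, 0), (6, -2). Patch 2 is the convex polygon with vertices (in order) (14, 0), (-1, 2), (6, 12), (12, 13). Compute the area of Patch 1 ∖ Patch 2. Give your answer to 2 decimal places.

|Patch 1| = 54, |Patch 1∩Patch 2| = 24.0837.
|Patch 1 ∖ Patch 2| = |Patch 1| − |Patch 1∩Patch 2| = 54 − 24.0837 = 29.92.

29.92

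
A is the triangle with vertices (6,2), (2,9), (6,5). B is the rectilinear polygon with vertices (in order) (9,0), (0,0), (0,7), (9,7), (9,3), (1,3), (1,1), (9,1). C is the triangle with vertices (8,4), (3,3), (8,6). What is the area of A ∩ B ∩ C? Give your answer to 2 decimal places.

1.01

The intersection is the polygon with vertices (6,3.6), (5.179,3.436), (4.809,4.085), (6,4.8).
By the shoelace formula its area is 1.01.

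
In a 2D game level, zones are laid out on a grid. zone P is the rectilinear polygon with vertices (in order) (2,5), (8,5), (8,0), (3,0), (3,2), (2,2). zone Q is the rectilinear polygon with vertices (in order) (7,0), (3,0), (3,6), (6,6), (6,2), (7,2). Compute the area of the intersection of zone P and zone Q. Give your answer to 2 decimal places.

The intersection is the polygon with vertices (6,5), (6,2), (7,2), (7,0), (3,0), (3,2), (3,5).
By the shoelace formula its area is 17.00.

17.00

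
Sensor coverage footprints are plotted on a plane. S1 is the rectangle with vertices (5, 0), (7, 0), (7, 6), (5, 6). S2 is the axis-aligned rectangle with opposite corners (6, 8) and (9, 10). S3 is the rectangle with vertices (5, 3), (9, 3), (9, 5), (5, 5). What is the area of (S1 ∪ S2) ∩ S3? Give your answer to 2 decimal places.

The region (S1 ∪ S2) ∩ S3 is the polygon with vertices (7,3), (5,3), (5,5), (7,5).
By the shoelace formula its area is 4.00.

4.00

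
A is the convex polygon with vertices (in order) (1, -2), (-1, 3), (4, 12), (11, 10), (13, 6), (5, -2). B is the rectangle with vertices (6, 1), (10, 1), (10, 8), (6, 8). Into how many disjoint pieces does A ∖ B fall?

1

A ∖ B is a single connected region.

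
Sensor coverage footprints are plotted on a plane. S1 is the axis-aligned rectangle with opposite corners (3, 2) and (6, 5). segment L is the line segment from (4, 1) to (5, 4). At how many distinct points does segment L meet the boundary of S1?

The segment meets the boundary at (4.333,2).

1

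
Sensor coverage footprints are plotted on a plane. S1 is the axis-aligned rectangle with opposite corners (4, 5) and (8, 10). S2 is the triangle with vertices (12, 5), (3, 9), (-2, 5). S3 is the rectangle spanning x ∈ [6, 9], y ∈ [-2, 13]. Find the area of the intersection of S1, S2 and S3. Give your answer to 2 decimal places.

4.44

The intersection is the polygon with vertices (6,5), (6,7.667), (8,6.778), (8,5).
By the shoelace formula its area is 4.44.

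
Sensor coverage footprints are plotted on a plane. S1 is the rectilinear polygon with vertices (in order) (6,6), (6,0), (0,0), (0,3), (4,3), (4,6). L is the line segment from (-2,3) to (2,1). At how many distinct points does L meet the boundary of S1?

The segment meets the boundary at (0,2).

1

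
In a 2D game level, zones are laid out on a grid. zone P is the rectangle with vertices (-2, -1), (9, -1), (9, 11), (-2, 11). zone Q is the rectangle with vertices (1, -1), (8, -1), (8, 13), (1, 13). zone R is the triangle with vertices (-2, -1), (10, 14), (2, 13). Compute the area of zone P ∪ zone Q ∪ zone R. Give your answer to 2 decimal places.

By inclusion–exclusion:
Individual areas: |zone P| = 132, |zone Q| = 98, |zone R| = 54.
|zone P∩zone Q|: x∈[1,8], y∈[-1,11] → 7·12 = 84.
|zone P∩zone R| = 37.0286.
|zone Q∩zone R| = 39.375.
|zone P∩zone Q∩zone R| = 26.9036.
|zone P ∪ zone Q ∪ zone R| = 284 − 160.4036 + 26.9036 = 150.50.

150.50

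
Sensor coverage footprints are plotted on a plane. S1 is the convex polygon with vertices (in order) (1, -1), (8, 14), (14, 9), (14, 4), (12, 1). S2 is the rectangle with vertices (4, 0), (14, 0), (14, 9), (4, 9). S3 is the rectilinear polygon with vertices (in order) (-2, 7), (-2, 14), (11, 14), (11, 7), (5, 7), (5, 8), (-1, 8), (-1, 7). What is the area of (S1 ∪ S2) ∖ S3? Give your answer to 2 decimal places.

90.14

|S1 ∪ S2| = 120.2262.
|(S1 ∪ S2) ∩ S3| = 30.0833.
|(S1 ∪ S2) ∖ S3| = 120.2262 − 30.0833 = 90.14.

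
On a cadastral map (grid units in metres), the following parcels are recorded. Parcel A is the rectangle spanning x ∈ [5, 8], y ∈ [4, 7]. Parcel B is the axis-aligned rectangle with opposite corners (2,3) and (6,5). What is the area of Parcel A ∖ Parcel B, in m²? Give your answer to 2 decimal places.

8.00

|Parcel A∩Parcel B|: x∈[5,6], y∈[4,5] → 1·1 = 1.
|Parcel A| = 9.
|Parcel A ∖ Parcel B| = |Parcel A| − |Parcel A∩Parcel B| = 9 − 1 = 8.00.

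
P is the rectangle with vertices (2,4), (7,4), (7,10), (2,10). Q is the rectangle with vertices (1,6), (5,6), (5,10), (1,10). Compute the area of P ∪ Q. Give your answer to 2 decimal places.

By inclusion–exclusion:
Individual areas: |P| = 30, |Q| = 16.
|P∩Q|: x∈[2,5], y∈[6,10] → 3·4 = 12.
|P ∪ Q| = 46 − 12 = 34.00.

34.00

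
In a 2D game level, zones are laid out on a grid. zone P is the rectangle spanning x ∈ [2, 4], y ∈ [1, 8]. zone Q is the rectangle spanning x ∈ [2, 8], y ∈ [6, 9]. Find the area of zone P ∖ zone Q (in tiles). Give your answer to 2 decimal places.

|zone P∩zone Q|: x∈[2,4], y∈[6,8] → 2·2 = 4.
|zone P| = 14.
|zone P ∖ zone Q| = |zone P| − |zone P∩zone Q| = 14 − 4 = 10.00.

10.00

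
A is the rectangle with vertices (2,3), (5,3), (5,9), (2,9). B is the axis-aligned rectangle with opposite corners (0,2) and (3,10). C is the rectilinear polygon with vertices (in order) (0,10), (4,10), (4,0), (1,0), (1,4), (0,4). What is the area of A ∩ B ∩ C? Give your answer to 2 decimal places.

6.00

The intersection is the polygon with vertices (2,9), (3,9), (3,3), (2,3).
By the shoelace formula its area is 6.00.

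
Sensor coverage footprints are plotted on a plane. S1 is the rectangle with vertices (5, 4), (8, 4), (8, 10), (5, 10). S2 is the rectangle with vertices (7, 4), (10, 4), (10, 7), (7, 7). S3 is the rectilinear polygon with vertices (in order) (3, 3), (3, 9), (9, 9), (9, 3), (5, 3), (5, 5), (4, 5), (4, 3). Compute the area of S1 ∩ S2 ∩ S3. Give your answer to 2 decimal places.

The intersection is the polygon with vertices (7,4), (7,7), (8,7), (8,4).
By the shoelace formula its area is 3.00.

3.00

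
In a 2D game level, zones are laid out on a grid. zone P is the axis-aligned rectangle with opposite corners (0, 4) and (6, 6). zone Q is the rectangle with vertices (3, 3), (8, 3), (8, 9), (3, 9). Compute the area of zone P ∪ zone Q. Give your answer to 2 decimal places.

36.00

By inclusion–exclusion:
Individual areas: |zone P| = 12, |zone Q| = 30.
|zone P∩zone Q|: x∈[3,6], y∈[4,6] → 3·2 = 6.
|zone P ∪ zone Q| = 42 − 6 = 36.00.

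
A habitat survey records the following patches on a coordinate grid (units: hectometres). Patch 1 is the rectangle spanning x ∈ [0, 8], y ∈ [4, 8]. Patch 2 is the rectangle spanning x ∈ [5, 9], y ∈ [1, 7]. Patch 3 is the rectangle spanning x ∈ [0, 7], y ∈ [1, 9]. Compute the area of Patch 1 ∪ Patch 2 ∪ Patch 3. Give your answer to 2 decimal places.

69.00

By inclusion–exclusion:
Individual areas: |Patch 1| = 32, |Patch 2| = 24, |Patch 3| = 56.
|Patch 1∩Patch 2|: x∈[5,8], y∈[4,7] → 3·3 = 9.
|Patch 1∩Patch 3|: x∈[0,7], y∈[4,8] → 7·4 = 28.
|Patch 2∩Patch 3|: x∈[5,7], y∈[1,7] → 2·6 = 12.
|Patch 1∩Patch 2∩Patch 3| = 6.
|Patch 1 ∪ Patch 2 ∪ Patch 3| = 112 − 49 + 6 = 69.00.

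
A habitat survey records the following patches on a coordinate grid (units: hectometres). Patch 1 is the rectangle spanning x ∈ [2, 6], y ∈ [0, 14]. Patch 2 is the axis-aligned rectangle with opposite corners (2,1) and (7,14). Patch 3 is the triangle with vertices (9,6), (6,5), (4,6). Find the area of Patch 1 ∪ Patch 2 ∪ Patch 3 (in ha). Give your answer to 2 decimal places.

69.67

By inclusion–exclusion:
Individual areas: |Patch 1| = 56, |Patch 2| = 65, |Patch 3| = 2.5.
|Patch 1∩Patch 2|: x∈[2,6], y∈[1,14] → 4·13 = 52.
|Patch 1∩Patch 3| = 1.
|Patch 2∩Patch 3| = 1.8333.
|Patch 1∩Patch 2∩Patch 3| = 1.
|Patch 1 ∪ Patch 2 ∪ Patch 3| = 123.5 − 54.8333 + 1 = 69.67.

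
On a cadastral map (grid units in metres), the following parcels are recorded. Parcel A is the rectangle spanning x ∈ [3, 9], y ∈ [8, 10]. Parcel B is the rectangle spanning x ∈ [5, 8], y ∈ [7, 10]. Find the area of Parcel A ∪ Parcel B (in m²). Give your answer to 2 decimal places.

15.00

By inclusion–exclusion:
Individual areas: |Parcel A| = 12, |Parcel B| = 9.
|Parcel A∩Parcel B|: x∈[5,8], y∈[8,10] → 3·2 = 6.
|Parcel A ∪ Parcel B| = 21 − 6 = 15.00.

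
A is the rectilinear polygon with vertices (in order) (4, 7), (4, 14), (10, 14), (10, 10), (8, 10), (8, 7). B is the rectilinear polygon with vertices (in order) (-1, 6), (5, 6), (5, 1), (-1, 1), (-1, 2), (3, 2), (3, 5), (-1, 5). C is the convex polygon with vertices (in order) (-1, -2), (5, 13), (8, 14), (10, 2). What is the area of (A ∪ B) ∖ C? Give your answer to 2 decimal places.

14.82

|A ∪ B| = 54.
|(A ∪ B) ∩ C| = 39.1833.
|(A ∪ B) ∖ C| = 54 − 39.1833 = 14.82.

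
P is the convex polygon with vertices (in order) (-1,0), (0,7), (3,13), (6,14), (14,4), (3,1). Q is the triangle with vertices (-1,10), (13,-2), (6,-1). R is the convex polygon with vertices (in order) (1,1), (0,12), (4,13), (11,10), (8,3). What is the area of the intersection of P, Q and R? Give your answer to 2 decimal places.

The intersection is the polygon with vertices (7.375,2.821), (4.154,1.901), (0.4,7.8), (0.75,8.5).
By the shoelace formula its area is 14.54.

14.54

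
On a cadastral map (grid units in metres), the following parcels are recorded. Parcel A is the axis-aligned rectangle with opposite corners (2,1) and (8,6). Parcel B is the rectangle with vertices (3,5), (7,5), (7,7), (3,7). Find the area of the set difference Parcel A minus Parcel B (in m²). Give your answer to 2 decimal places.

26.00

|Parcel A∩Parcel B|: x∈[3,7], y∈[5,6] → 4·1 = 4.
|Parcel A| = 30.
|Parcel A ∖ Parcel B| = |Parcel A| − |Parcel A∩Parcel B| = 30 − 4 = 26.00.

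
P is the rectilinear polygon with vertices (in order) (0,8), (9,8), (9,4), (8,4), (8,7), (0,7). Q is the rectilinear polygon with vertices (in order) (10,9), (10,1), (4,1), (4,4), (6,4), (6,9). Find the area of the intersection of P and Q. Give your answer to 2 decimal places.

6.00

The intersection is the polygon with vertices (9,8), (9,4), (8,4), (8,7), (6,7), (6,8).
By the shoelace formula its area is 6.00.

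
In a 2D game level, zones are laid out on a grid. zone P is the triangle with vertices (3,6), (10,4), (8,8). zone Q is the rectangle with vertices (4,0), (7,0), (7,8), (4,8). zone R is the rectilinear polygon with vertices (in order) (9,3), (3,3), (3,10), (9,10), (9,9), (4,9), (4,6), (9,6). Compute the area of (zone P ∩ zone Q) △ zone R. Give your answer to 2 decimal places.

|zone P ∩ zone Q| = 5.1429.
|(zone P ∩ zone Q) ∩ zone R| = 2.1429.
|(zone P ∩ zone Q) △ zone R| = 5.1429 + 27 − 4.2857 = 27.86.

27.86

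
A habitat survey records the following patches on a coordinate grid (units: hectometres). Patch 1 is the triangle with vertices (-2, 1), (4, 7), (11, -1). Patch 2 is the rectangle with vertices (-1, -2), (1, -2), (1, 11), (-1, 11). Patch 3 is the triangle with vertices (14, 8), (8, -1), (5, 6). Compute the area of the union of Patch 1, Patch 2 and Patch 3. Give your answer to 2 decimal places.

93.84

By inclusion–exclusion:
Individual areas: |Patch 1| = 45, |Patch 2| = 26, |Patch 3| = 34.5.
|Patch 1∩Patch 2| = 4.6154.
|Patch 1∩Patch 3| = 7.0478.
|Patch 2∩Patch 3| = 0.
|Patch 1∩Patch 2∩Patch 3| = 0.
|Patch 1 ∪ Patch 2 ∪ Patch 3| = 105.5 − 11.6632 + 0 = 93.84.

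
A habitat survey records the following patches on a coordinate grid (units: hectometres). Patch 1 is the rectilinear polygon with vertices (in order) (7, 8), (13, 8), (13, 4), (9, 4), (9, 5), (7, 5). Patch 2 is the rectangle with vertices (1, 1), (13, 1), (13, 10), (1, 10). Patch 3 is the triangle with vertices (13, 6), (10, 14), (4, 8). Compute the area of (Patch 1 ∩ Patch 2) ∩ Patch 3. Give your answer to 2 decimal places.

The region (Patch 1 ∩ Patch 2) ∩ Patch 3 is the polygon with vertices (7,8), (12.25,8), (13,6), (7,7.333).
By the shoelace formula its area is 7.25.

7.25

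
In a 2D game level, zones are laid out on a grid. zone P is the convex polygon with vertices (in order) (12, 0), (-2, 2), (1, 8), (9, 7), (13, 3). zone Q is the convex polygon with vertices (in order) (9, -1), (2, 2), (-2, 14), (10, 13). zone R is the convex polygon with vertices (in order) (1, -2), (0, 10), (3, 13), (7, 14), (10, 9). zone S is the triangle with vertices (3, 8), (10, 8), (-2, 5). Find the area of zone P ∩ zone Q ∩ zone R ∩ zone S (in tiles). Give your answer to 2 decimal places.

The intersection is the polygon with vertices (0.5,6.5), (2.655,7.793), (7,7.25), (0.769,5.692).
By the shoelace formula its area is 6.12.

6.12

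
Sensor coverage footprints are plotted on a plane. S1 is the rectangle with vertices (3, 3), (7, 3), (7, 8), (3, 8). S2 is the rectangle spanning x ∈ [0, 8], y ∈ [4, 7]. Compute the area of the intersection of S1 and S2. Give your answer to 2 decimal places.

12.00

|S1∩S2|: x∈[3,7], y∈[4,7] → 4·3 = 12.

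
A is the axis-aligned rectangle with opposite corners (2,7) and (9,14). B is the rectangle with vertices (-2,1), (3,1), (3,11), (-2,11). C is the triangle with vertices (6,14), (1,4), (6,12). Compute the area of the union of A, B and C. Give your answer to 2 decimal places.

95.00

By inclusion–exclusion:
Individual areas: |A| = 49, |B| = 50, |C| = 5.
|A∩B|: x∈[2,3], y∈[7,11] → 1·4 = 4.
|A∩C| = 4.4375.
|B∩C| = 0.8.
|A∩B∩C| = 0.2375.
|A ∪ B ∪ C| = 104 − 9.2375 + 0.2375 = 95.00.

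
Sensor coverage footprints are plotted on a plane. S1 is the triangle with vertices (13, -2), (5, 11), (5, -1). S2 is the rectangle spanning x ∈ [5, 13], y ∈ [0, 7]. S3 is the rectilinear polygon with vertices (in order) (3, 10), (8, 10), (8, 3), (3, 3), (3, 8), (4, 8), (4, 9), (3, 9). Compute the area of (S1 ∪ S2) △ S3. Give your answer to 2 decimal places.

|S1 ∪ S2| = 71.6923.
|(S1 ∪ S2) ∩ S3| = 16.6154.
|(S1 ∪ S2) △ S3| = 71.6923 + 34 − 33.2308 = 72.46.

72.46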